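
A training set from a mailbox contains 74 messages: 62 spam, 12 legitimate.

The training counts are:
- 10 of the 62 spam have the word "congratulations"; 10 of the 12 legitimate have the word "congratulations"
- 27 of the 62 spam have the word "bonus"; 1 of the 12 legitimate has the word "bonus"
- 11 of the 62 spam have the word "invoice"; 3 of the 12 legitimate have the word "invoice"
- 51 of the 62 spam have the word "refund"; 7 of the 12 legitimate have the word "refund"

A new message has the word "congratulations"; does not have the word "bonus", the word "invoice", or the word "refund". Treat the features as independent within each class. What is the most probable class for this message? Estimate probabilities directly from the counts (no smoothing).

legitimate

spam: (62/74) × (10/62) × (35/62) × (51/62) × (11/62) ≈ 0.0111333
legitimate: (12/74) × (10/12) × (11/12) × (9/12) × (5/12) ≈ 0.0387106
Highest score → legitimate.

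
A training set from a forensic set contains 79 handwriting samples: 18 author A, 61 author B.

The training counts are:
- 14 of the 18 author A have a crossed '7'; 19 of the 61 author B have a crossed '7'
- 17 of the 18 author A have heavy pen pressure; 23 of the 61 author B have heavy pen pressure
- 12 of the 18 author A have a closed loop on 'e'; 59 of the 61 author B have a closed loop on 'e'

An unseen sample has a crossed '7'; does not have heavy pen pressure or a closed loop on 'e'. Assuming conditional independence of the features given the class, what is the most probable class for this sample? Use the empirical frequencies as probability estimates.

author A: (18/79) × (14/18) × (1/18) × (6/18) ≈ 0.00328176
author B: (61/79) × (19/61) × (38/61) × (2/61) ≈ 0.00491225
Highest score → author B.

author B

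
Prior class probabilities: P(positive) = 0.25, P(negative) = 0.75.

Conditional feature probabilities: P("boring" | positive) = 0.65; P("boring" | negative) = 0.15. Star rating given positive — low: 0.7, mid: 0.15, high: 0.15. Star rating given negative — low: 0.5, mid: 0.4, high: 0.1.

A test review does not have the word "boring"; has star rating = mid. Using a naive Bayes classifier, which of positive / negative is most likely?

positive: 0.25 × (1−0.65) × 0.15 = 0.013125
negative: 0.75 × (1−0.15) × 0.4 = 0.255
Highest score → negative.

negative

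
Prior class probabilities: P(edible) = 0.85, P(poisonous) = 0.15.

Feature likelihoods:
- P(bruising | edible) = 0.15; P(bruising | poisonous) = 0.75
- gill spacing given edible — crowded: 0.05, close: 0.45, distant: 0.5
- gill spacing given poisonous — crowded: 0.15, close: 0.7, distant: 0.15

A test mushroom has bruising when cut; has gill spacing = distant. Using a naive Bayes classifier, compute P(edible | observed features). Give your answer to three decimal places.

0.791

edible: 0.85 × 0.15 × 0.5 = 0.06375
poisonous: 0.15 × 0.75 × 0.15 = 0.016875
P(edible | x) = 0.06375 / 0.080625 ≈ 0.791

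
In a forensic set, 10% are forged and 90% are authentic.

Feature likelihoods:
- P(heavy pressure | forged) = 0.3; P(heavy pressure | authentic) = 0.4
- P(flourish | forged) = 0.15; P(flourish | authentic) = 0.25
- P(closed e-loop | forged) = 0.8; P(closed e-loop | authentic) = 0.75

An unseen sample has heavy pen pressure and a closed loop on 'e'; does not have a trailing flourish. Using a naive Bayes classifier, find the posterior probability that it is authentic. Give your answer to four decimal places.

forged: 0.1 × 0.3 × (1−0.15) × 0.8 = 0.0204
authentic: 0.9 × 0.4 × (1−0.25) × 0.75 = 0.2025
P(authentic | x) = 0.2025 / 0.2229 ≈ 0.9085

0.9085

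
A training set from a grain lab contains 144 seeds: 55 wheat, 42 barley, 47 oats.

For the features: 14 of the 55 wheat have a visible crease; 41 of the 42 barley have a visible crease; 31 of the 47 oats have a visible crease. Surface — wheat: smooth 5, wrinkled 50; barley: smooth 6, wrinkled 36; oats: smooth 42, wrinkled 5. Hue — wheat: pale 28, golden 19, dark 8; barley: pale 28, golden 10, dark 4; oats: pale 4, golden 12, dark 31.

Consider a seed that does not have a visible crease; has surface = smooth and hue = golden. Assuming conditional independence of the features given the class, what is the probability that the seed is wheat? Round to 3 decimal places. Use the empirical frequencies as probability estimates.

0.259

wheat: (55/144) × (41/55) × (5/55) × (19/55) ≈ 0.00894169
barley: (42/144) × (1/42) × (6/42) × (10/42) ≈ 0.000236206
oats: (47/144) × (16/47) × (42/47) × (12/47) ≈ 0.0253508
P(wheat | x) = 0.00894169 / 0.034528696 ≈ 0.259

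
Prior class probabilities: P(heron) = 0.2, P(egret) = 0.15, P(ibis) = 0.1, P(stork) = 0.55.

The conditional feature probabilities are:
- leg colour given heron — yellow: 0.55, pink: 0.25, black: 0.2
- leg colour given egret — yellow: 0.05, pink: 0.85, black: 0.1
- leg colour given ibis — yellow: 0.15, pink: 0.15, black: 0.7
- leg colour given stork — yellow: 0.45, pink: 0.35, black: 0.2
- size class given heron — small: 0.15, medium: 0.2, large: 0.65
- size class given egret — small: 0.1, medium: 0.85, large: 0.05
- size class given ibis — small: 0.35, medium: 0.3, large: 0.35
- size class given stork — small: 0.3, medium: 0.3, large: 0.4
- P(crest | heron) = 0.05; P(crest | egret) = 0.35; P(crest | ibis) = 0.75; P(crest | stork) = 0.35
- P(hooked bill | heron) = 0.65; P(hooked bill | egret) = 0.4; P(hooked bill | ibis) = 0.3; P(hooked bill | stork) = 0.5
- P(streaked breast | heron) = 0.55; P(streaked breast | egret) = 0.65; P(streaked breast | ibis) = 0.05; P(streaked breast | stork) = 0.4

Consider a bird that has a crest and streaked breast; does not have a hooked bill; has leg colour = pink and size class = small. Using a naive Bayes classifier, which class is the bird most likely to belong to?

heron: 0.2 × 0.25 × 0.15 × 0.05 × (1−0.65) × 0.55 = 0.0000721875
egret: 0.15 × 0.85 × 0.1 × 0.35 × (1−0.4) × 0.65 = 0.001740375
ibis: 0.1 × 0.15 × 0.35 × 0.75 × (1−0.3) × 0.05 = 0.0001378125
stork: 0.55 × 0.35 × 0.3 × 0.35 × (1−0.5) × 0.4 = 0.0040425
Highest score → stork.

stork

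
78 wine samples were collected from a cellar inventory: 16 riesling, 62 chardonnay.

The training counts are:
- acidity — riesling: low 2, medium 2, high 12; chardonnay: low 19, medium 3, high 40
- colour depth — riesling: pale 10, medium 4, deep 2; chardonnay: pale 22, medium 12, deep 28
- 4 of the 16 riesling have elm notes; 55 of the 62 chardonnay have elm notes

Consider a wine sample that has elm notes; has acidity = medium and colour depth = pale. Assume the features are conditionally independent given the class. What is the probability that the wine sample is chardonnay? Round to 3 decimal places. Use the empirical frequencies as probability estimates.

0.751

riesling: (16/78) × (2/16) × (10/16) × (4/16) ≈ 0.00400641
chardonnay: (62/78) × (3/62) × (22/62) × (55/62) ≈ 0.0121068
P(chardonnay | x) = 0.0121068 / 0.01611321 ≈ 0.751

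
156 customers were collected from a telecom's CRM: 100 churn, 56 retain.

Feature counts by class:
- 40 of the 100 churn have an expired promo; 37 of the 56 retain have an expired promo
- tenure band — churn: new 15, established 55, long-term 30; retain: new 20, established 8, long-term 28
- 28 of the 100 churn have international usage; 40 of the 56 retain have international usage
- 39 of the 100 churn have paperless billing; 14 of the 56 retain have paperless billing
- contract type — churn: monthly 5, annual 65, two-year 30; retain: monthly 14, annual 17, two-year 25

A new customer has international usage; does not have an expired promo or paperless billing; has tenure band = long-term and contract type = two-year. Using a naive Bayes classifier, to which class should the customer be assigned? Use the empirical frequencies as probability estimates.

churn: (100/156) × (60/100) × (30/100) × (28/100) × (61/100) × (30/100) ≈ 0.00591231
retain: (56/156) × (19/56) × (28/56) × (40/56) × (42/56) × (25/56) ≈ 0.0145641
Highest score → retain.

retain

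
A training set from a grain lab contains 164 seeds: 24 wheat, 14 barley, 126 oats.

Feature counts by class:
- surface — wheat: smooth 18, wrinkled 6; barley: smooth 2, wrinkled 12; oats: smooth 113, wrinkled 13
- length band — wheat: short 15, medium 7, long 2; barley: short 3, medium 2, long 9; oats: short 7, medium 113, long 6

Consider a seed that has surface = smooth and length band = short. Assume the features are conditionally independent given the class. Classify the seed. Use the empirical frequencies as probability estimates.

wheat

wheat: (24/164) × (18/24) × (15/24) ≈ 0.0685976
barley: (14/164) × (2/14) × (3/14) ≈ 0.00261324
oats: (126/164) × (113/126) × (7/126) ≈ 0.0382791
Highest score → wheat.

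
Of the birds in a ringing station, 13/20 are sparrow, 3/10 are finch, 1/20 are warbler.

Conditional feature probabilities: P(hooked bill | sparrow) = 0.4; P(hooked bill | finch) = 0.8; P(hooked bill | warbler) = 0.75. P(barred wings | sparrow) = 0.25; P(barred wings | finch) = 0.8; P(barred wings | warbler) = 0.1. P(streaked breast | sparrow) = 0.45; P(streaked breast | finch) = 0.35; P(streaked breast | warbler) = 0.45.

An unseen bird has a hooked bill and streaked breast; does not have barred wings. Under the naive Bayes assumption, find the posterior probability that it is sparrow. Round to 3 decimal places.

0.733

sparrow: 0.65 × 0.4 × (1−0.25) × 0.45 = 0.08775
finch: 0.3 × 0.8 × (1−0.8) × 0.35 = 0.0168
warbler: 0.05 × 0.75 × (1−0.1) × 0.45 = 0.0151875
P(sparrow | x) = 0.08775 / 0.1197375 ≈ 0.733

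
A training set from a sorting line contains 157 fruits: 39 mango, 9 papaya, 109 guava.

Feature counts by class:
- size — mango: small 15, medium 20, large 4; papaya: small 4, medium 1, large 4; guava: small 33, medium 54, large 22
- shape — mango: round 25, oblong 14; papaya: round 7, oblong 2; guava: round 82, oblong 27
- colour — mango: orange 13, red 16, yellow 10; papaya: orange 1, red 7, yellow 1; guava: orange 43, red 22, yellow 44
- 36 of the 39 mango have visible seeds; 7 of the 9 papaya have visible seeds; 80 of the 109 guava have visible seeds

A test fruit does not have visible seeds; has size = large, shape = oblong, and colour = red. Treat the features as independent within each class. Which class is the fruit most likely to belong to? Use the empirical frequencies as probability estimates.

mango: (39/157) × (4/39) × (14/39) × (16/39) × (3/39) ≈ 0.000288626
papaya: (9/157) × (4/9) × (2/9) × (7/9) × (2/9) ≈ 0.000978568
guava: (109/157) × (22/109) × (27/109) × (22/109) × (29/109) ≈ 0.00186392
Highest score → guava.

guava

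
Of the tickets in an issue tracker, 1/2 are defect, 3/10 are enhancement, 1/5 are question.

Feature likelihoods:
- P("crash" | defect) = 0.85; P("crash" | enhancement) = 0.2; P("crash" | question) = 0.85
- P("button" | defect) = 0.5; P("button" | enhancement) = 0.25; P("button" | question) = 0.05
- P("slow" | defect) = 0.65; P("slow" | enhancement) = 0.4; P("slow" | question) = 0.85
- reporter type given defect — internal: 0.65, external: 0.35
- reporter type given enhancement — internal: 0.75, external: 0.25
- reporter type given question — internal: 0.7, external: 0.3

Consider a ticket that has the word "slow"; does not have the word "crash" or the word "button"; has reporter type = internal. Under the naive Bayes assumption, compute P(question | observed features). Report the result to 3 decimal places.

defect: 0.5 × (1−0.85) × (1−0.5) × 0.65 × 0.65 = 0.01584375
enhancement: 0.3 × (1−0.2) × (1−0.25) × 0.4 × 0.75 = 0.054
question: 0.2 × (1−0.85) × (1−0.05) × 0.85 × 0.7 = 0.0169575
P(question | x) = 0.0169575 / 0.08680125 ≈ 0.195

0.195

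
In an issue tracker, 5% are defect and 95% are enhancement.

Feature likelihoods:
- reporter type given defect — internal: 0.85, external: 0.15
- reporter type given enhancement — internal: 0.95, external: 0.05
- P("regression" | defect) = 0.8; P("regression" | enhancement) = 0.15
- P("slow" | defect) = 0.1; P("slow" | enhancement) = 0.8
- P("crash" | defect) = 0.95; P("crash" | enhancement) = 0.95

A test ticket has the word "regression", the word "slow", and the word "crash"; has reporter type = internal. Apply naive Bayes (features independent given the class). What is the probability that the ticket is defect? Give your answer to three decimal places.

defect: 0.05 × 0.85 × 0.8 × 0.1 × 0.95 = 0.00323
enhancement: 0.95 × 0.95 × 0.15 × 0.8 × 0.95 = 0.102885
P(defect | x) = 0.00323 / 0.106115 ≈ 0.030

0.030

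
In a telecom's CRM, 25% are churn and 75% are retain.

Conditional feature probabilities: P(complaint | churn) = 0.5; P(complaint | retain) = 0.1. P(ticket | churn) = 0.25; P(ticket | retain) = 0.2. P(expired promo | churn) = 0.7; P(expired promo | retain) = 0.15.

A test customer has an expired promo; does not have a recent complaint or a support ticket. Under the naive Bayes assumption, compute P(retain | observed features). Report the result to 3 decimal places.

churn: 0.25 × (1−0.5) × (1−0.25) × 0.7 = 0.065625
retain: 0.75 × (1−0.1) × (1−0.2) × 0.15 = 0.081
P(retain | x) = 0.081 / 0.146625 ≈ 0.552

0.552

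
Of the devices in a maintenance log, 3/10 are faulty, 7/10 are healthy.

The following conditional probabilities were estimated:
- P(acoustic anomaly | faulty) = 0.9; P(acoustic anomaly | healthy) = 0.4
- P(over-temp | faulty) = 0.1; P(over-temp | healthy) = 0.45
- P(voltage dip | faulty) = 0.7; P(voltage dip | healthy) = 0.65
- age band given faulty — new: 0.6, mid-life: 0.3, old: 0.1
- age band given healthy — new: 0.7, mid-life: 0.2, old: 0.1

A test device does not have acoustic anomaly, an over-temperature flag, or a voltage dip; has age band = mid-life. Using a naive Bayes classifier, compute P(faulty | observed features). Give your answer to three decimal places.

0.131

faulty: 0.3 × (1−0.9) × (1−0.1) × (1−0.7) × 0.3 = 0.00243
healthy: 0.7 × (1−0.4) × (1−0.45) × (1−0.65) × 0.2 = 0.01617
P(faulty | x) = 0.00243 / 0.0186 ≈ 0.131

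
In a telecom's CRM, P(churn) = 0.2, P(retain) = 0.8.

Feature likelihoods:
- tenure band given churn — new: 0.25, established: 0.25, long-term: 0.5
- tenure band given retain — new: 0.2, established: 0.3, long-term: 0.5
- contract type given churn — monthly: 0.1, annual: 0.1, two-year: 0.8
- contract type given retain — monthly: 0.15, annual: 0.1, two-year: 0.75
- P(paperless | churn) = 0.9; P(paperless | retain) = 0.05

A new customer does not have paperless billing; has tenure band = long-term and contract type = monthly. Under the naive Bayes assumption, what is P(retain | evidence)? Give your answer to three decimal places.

churn: 0.2 × 0.5 × 0.1 × (1−0.9) = 0.001
retain: 0.8 × 0.5 × 0.15 × (1−0.05) = 0.057
P(retain | x) = 0.057 / 0.058 ≈ 0.983

0.983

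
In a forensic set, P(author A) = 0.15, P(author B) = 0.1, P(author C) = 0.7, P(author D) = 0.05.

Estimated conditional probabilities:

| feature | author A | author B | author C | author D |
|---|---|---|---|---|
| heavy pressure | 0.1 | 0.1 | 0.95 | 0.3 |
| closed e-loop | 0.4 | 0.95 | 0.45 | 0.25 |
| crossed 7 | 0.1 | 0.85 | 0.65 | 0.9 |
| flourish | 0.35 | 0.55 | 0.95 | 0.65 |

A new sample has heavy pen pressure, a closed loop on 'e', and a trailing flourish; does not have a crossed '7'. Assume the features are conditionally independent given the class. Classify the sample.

author C

author A: 0.15 × 0.1 × 0.4 × (1−0.1) × 0.35 = 0.00189
author B: 0.1 × 0.1 × 0.95 × (1−0.85) × 0.55 = 0.00078375
author C: 0.7 × 0.95 × 0.45 × (1−0.65) × 0.95 = 0.099500625
author D: 0.05 × 0.3 × 0.25 × (1−0.9) × 0.65 = 0.00024375
Highest score → author C.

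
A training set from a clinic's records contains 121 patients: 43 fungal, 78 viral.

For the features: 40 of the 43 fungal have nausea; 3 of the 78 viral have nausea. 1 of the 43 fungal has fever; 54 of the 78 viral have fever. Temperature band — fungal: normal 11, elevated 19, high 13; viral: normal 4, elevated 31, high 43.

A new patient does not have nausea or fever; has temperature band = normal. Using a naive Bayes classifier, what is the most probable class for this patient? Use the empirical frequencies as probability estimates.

viral

fungal: (43/121) × (3/43) × (42/43) × (11/43) ≈ 0.00619499
viral: (78/121) × (75/78) × (24/78) × (4/78) ≈ 0.00978043
Highest score → viral.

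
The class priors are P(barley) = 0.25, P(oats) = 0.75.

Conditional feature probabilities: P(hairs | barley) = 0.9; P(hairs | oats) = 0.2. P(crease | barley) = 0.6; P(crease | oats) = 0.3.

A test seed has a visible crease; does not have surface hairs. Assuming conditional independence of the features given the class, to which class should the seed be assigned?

barley: 0.25 × (1−0.9) × 0.6 = 0.015
oats: 0.75 × (1−0.2) × 0.3 = 0.18
Highest score → oats.

oats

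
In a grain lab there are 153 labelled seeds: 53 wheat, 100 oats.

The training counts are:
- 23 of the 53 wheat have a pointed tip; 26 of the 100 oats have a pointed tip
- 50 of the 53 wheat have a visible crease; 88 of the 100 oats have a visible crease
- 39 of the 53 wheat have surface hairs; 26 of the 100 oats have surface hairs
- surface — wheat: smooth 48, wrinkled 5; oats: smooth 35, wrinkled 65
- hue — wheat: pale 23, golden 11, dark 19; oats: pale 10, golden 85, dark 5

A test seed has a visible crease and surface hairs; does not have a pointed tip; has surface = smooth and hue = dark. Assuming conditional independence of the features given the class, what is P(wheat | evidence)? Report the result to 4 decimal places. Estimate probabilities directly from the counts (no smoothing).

0.9580

wheat: (53/153) × (30/53) × (50/53) × (39/53) × (48/53) × (19/53) ≈ 0.0441932
oats: (100/153) × (74/100) × (88/100) × (26/100) × (35/100) × (5/100) ≈ 0.00193658
P(wheat | x) = 0.0441932 / 0.04612978 ≈ 0.9580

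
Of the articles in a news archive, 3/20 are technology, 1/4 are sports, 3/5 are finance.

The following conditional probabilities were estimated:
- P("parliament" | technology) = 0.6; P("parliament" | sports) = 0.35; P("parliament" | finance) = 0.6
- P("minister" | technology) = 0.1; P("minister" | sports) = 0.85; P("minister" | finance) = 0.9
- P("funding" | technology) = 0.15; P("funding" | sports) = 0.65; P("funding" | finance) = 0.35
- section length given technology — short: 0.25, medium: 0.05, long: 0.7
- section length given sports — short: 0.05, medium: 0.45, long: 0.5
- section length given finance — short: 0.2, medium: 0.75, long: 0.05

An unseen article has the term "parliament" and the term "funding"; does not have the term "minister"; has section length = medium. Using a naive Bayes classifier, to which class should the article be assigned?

finance

technology: 0.15 × 0.6 × (1−0.1) × 0.15 × 0.05 = 0.0006075
sports: 0.25 × 0.35 × (1−0.85) × 0.65 × 0.45 = 0.0038390625
finance: 0.6 × 0.6 × (1−0.9) × 0.35 × 0.75 = 0.00945
Highest score → finance.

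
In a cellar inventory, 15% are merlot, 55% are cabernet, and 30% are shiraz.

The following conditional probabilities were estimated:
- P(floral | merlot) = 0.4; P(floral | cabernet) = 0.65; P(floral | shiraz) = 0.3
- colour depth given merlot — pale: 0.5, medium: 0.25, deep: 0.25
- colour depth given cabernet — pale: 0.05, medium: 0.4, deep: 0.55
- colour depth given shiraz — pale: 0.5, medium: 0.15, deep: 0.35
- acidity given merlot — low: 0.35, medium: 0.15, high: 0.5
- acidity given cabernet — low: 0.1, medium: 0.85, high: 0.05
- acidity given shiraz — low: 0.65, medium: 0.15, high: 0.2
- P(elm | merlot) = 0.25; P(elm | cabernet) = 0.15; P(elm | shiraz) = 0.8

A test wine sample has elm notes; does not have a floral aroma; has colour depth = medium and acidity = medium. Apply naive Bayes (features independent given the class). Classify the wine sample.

merlot: 0.15 × (1−0.4) × 0.25 × 0.15 × 0.25 = 0.00084375
cabernet: 0.55 × (1−0.65) × 0.4 × 0.85 × 0.15 = 0.0098175
shiraz: 0.3 × (1−0.3) × 0.15 × 0.15 × 0.8 = 0.00378
Highest score → cabernet.

cabernet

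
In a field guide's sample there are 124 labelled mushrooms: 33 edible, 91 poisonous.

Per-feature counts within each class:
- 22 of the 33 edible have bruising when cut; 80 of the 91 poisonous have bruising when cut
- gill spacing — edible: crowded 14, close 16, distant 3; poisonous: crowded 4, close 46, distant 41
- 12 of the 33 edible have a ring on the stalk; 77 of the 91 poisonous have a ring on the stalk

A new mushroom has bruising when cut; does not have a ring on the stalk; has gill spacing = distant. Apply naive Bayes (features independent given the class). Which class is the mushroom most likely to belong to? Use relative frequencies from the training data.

poisonous

edible: (33/124) × (22/33) × (3/33) × (21/33) ≈ 0.0102639
poisonous: (91/124) × (80/91) × (41/91) × (14/91) ≈ 0.0447195
Highest score → poisonous.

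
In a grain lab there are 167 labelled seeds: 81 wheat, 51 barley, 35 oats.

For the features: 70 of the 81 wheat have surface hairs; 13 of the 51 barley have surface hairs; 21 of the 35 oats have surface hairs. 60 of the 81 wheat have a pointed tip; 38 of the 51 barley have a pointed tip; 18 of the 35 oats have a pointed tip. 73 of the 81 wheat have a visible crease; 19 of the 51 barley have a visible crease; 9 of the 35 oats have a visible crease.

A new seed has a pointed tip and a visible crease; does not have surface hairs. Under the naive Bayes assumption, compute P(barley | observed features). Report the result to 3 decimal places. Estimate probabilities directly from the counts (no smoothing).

0.534

wheat: (81/167) × (11/81) × (60/81) × (73/81) ≈ 0.0439724
barley: (51/167) × (38/51) × (38/51) × (19/51) ≈ 0.0631632
oats: (35/167) × (14/35) × (18/35) × (9/35) ≈ 0.0110864
P(barley | x) = 0.0631632 / 0.118222 ≈ 0.534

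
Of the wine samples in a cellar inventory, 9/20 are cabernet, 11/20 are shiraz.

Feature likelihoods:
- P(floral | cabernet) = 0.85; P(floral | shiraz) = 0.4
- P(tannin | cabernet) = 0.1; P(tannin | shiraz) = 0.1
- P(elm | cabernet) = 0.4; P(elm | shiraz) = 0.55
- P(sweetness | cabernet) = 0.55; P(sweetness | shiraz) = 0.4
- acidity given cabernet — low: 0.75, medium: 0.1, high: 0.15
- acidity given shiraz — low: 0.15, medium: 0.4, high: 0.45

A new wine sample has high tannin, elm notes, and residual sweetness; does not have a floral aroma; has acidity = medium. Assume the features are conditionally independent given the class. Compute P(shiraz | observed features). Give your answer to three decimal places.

cabernet: 0.45 × (1−0.85) × 0.1 × 0.4 × 0.55 × 0.1 = 0.0001485
shiraz: 0.55 × (1−0.4) × 0.1 × 0.55 × 0.4 × 0.4 = 0.002904
P(shiraz | x) = 0.002904 / 0.0030525 ≈ 0.951

0.951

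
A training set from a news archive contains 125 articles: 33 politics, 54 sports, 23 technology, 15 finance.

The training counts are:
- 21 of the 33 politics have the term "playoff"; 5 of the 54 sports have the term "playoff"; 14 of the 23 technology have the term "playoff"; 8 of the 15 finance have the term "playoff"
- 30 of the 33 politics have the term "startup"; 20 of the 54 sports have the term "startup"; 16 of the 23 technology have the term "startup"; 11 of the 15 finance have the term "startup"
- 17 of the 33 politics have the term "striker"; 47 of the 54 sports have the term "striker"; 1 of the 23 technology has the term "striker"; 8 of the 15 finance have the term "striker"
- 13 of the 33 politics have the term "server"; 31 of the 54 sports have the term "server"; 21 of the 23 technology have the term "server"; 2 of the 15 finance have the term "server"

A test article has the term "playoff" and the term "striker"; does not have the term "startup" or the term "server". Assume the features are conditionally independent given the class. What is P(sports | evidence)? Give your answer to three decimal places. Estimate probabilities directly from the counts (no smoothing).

politics: (33/125) × (21/33) × (3/33) × (17/33) × (20/33) ≈ 0.00476834
sports: (54/125) × (5/54) × (34/54) × (47/54) × (23/54) ≈ 0.00933648
technology: (23/125) × (14/23) × (7/23) × (1/23) × (2/23) ≈ 0.000128873
finance: (15/125) × (8/15) × (4/15) × (8/15) × (13/15) ≈ 0.00788859
P(sports | x) = 0.00933648 / 0.022122283 ≈ 0.422

0.422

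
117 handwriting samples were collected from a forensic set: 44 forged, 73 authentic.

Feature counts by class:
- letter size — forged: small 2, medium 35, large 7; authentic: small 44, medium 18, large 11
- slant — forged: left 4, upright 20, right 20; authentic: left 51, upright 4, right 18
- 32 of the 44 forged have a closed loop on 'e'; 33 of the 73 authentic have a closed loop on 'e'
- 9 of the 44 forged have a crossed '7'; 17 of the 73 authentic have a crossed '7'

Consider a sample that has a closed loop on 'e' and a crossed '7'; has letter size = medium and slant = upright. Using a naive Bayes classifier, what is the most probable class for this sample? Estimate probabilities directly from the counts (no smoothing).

forged: (44/117) × (35/44) × (20/44) × (32/44) × (9/44) ≈ 0.0202277
authentic: (73/117) × (18/73) × (4/73) × (33/73) × (17/73) ≈ 0.000887444
Highest score → forged.

forged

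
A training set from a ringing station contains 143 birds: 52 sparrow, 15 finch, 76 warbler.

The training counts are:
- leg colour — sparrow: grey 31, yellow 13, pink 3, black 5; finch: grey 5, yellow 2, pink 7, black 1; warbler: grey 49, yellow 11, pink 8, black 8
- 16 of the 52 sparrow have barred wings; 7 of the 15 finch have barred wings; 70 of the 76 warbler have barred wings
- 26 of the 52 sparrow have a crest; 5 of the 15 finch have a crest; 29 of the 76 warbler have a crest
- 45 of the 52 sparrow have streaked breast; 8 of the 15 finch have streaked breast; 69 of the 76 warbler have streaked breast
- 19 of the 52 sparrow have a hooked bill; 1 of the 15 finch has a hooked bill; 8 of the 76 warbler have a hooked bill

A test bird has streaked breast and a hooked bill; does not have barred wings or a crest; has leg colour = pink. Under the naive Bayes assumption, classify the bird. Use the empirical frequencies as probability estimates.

sparrow

sparrow: (52/143) × (3/52) × (36/52) × (26/52) × (45/52) × (19/52) ≈ 0.00229622
finch: (15/143) × (7/15) × (8/15) × (10/15) × (8/15) × (1/15) ≈ 0.000618838
warbler: (76/143) × (8/76) × (6/76) × (47/76) × (69/76) × (8/76) ≈ 0.000261028
Highest score → sparrow.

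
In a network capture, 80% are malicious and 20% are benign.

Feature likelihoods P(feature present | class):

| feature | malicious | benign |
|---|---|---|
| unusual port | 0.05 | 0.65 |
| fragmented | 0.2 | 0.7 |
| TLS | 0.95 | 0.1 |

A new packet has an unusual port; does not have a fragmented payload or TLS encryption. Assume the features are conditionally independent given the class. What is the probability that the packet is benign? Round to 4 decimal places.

0.9564

malicious: 0.8 × 0.05 × (1−0.2) × (1−0.95) = 0.0016
benign: 0.2 × 0.65 × (1−0.7) × (1−0.1) = 0.0351
P(benign | x) = 0.0351 / 0.0367 ≈ 0.9564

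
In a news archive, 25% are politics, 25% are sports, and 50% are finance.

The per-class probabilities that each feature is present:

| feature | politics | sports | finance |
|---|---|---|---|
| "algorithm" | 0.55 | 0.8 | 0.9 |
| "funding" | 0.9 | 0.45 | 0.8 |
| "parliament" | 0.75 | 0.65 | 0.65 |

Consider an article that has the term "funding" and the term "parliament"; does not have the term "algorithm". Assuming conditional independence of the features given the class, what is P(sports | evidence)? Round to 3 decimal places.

0.125

politics: 0.25 × (1−0.55) × 0.9 × 0.75 = 0.0759375
sports: 0.25 × (1−0.8) × 0.45 × 0.65 = 0.014625
finance: 0.5 × (1−0.9) × 0.8 × 0.65 = 0.026
P(sports | x) = 0.014625 / 0.1165625 ≈ 0.125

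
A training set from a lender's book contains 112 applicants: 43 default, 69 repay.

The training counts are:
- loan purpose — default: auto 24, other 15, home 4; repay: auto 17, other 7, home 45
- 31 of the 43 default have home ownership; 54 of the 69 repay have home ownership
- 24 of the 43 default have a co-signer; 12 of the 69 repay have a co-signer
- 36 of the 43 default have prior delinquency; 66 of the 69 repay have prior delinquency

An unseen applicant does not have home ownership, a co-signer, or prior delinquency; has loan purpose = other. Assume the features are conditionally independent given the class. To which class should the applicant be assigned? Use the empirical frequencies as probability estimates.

default: (43/112) × (15/43) × (12/43) × (19/43) × (7/43) ≈ 0.00268844
repay: (69/112) × (7/69) × (15/69) × (57/69) × (3/69) ≈ 0.000488
Highest score → default.

default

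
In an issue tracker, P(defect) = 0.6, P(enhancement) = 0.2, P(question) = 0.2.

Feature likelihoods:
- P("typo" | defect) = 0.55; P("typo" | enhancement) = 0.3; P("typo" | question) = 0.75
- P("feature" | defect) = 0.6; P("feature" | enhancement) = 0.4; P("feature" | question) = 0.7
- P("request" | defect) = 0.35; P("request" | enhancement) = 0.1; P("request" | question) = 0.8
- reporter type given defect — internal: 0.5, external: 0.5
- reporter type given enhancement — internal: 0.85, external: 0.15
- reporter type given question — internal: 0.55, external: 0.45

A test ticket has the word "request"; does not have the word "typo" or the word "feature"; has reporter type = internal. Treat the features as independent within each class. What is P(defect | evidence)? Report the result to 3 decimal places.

defect: 0.6 × (1−0.55) × (1−0.6) × 0.35 × 0.5 = 0.0189
enhancement: 0.2 × (1−0.3) × (1−0.4) × 0.1 × 0.85 = 0.00714
question: 0.2 × (1−0.75) × (1−0.7) × 0.8 × 0.55 = 0.0066
P(defect | x) = 0.0189 / 0.03264 ≈ 0.579

0.579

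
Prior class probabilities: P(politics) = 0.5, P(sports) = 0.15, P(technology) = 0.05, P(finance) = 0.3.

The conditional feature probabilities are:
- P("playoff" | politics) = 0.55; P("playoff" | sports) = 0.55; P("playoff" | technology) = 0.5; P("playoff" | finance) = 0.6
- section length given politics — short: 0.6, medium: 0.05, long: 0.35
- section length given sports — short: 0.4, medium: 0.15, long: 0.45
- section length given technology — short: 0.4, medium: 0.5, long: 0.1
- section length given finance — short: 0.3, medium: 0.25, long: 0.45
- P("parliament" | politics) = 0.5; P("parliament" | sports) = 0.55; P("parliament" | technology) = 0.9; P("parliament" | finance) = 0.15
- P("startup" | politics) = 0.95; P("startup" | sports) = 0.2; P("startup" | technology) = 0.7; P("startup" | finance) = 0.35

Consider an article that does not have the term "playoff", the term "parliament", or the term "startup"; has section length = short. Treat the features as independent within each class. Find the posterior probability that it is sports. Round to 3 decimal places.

politics: 0.5 × (1−0.55) × 0.6 × (1−0.5) × (1−0.95) = 0.003375
sports: 0.15 × (1−0.55) × 0.4 × (1−0.55) × (1−0.2) = 0.00972
technology: 0.05 × (1−0.5) × 0.4 × (1−0.9) × (1−0.7) = 0.0003
finance: 0.3 × (1−0.6) × 0.3 × (1−0.15) × (1−0.35) = 0.01989
P(sports | x) = 0.00972 / 0.033285 ≈ 0.292

0.292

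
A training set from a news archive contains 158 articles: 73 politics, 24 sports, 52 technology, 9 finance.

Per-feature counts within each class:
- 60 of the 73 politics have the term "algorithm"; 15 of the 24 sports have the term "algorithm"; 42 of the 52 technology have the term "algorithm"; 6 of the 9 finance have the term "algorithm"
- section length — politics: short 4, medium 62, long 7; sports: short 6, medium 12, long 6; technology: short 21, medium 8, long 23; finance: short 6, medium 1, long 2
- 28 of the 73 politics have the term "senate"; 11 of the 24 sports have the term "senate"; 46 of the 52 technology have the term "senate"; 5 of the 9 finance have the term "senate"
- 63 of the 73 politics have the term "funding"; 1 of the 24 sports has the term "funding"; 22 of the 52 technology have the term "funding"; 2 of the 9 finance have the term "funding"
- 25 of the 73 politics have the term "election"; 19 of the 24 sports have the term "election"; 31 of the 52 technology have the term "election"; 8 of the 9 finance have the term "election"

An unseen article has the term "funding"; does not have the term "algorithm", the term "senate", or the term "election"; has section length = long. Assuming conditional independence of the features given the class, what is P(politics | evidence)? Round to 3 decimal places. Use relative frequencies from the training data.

politics: (73/158) × (13/73) × (7/73) × (45/73) × (63/73) × (48/73) ≈ 0.00275986
sports: (24/158) × (9/24) × (6/24) × (13/24) × (1/24) × (5/24) ≈ 0.0000669584
technology: (52/158) × (10/52) × (23/52) × (6/52) × (22/52) × (21/52) ≈ 0.000551888
finance: (9/158) × (3/9) × (2/9) × (4/9) × (2/9) × (1/9) ≈ 0.0000463035
P(politics | x) = 0.00275986 / 0.0034250099 ≈ 0.806

0.806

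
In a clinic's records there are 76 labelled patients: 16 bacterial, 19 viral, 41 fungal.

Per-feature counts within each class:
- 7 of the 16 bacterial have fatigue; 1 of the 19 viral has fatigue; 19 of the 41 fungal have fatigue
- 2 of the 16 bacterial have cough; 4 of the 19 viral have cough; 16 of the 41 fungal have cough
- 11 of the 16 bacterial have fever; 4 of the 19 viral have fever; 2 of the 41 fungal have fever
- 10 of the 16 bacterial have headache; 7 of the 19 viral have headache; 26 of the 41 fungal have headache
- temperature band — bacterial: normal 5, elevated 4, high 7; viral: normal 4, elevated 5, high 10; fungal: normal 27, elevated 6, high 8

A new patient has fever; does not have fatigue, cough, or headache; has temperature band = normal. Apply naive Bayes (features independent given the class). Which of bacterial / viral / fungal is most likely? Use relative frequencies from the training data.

bacterial

bacterial: (16/76) × (9/16) × (14/16) × (11/16) × (6/16) × (5/16) ≈ 0.00834816
viral: (19/76) × (18/19) × (15/19) × (4/19) × (12/19) × (4/19) ≈ 0.00523404
fungal: (41/76) × (22/41) × (25/41) × (2/41) × (15/41) × (27/41) ≈ 0.00207443
Highest score → bacterial.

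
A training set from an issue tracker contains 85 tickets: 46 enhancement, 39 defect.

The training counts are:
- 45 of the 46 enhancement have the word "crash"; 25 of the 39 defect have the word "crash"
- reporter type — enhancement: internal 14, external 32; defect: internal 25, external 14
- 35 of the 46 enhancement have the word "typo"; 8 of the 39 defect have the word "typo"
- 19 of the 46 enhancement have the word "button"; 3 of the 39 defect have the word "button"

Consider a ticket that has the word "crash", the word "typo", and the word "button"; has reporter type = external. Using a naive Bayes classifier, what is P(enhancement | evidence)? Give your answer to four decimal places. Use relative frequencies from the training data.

enhancement: (46/85) × (45/46) × (32/46) × (35/46) × (19/46) ≈ 0.115742
defect: (39/85) × (25/39) × (14/39) × (8/39) × (3/39) ≈ 0.00166597
P(enhancement | x) = 0.115742 / 0.11740797 ≈ 0.9858

0.9858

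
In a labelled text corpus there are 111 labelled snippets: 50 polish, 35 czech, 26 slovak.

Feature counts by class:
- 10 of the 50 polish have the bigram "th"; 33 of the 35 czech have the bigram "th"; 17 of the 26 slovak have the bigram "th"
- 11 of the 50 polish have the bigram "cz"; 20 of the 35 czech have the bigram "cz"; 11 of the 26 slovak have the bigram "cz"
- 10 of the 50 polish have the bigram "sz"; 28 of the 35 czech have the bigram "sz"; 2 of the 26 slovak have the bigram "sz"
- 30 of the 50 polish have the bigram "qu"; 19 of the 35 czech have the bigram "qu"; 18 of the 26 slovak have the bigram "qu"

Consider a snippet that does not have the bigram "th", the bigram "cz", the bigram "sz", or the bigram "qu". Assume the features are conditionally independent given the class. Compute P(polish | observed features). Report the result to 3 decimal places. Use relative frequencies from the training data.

0.865

polish: (50/111) × (40/50) × (39/50) × (40/50) × (20/50) ≈ 0.0899459
czech: (35/111) × (2/35) × (15/35) × (7/35) × (16/35) ≈ 0.000706012
slovak: (26/111) × (9/26) × (15/26) × (24/26) × (8/26) ≈ 0.0132859
P(polish | x) = 0.0899459 / 0.103937812 ≈ 0.865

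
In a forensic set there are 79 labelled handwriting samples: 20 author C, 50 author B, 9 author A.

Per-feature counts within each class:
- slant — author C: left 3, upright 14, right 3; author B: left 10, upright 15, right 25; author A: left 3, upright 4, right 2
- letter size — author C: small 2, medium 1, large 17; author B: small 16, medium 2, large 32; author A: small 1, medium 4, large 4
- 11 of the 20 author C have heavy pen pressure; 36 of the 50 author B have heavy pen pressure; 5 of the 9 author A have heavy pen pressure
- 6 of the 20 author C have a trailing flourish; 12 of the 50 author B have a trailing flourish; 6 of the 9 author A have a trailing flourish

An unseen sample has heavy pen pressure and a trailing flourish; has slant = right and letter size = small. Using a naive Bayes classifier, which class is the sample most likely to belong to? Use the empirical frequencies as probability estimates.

author C: (20/79) × (3/20) × (2/20) × (11/20) × (6/20) ≈ 0.000626582
author B: (50/79) × (25/50) × (16/50) × (36/50) × (12/50) ≈ 0.0174987
author A: (9/79) × (2/9) × (1/9) × (5/9) × (6/9) ≈ 0.00104183
Highest score → author B.

author B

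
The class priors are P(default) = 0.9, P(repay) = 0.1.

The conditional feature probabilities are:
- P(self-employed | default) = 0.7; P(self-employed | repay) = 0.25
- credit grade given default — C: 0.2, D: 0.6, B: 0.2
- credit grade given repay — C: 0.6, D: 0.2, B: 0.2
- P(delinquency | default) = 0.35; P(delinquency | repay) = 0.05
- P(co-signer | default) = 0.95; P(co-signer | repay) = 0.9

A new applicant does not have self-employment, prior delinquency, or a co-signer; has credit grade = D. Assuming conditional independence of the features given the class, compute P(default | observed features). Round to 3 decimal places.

default: 0.9 × (1−0.7) × 0.6 × (1−0.35) × (1−0.95) = 0.005265
repay: 0.1 × (1−0.25) × 0.2 × (1−0.05) × (1−0.9) = 0.001425
P(default | x) = 0.005265 / 0.00669 ≈ 0.787

0.787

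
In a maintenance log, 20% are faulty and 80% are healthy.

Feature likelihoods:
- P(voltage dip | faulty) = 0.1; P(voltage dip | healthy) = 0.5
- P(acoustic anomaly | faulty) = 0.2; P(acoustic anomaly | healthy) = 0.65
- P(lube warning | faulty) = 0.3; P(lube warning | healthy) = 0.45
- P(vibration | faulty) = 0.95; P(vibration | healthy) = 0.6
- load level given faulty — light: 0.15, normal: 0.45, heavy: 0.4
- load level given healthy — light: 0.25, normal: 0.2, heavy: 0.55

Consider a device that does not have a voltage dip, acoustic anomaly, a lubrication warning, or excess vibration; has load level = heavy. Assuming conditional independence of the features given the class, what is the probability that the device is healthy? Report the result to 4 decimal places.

0.8936

faulty: 0.2 × (1−0.1) × (1−0.2) × (1−0.3) × (1−0.95) × 0.4 = 0.002016
healthy: 0.8 × (1−0.5) × (1−0.65) × (1−0.45) × (1−0.6) × 0.55 = 0.01694
P(healthy | x) = 0.01694 / 0.018956 ≈ 0.8936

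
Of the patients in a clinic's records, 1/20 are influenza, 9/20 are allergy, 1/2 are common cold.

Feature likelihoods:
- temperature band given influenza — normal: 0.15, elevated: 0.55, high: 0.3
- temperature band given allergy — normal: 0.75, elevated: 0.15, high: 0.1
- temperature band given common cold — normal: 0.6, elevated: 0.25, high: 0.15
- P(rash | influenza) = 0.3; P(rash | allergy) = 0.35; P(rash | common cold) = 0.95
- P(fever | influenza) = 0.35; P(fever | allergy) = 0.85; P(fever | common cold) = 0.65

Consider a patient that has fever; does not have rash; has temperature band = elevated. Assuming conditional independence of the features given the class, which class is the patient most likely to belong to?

allergy

influenza: 0.05 × 0.55 × (1−0.3) × 0.35 = 0.0067375
allergy: 0.45 × 0.15 × (1−0.35) × 0.85 = 0.03729375
common cold: 0.5 × 0.25 × (1−0.95) × 0.65 = 0.0040625
Highest score → allergy.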